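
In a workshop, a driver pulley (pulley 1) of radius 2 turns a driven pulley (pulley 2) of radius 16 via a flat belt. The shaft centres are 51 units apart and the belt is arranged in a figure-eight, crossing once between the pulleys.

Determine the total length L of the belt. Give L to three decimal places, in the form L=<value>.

L=164.970

crossed belt: β = asin((r1+r2)/C) = asin(18/51) = 20.6673°
wrap1 = wrap2 = π + 2β = 221.3346°
tangent length = C·cosβ = 47.7179
L = (r1+r2)·wrap + 2·C·cosβ = 18·3.8630 + 2·47.7179 = 164.9702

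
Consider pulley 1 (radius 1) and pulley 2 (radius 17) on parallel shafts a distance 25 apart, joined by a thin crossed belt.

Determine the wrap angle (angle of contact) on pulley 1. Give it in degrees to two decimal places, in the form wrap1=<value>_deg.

wrap1=272.11_deg

crossed belt: β = asin((r1+r2)/C) = asin(18/25) = 46.0545°
wrap1 = wrap2 = π + 2β = 272.1090°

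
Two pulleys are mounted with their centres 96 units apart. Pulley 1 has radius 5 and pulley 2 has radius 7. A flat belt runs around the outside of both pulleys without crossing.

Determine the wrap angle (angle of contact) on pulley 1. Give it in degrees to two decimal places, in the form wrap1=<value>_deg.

open belt: β = asin((r2−r1)/C) = asin(2/96) = 1.1937°
wrap1 = π − 2β = 177.6125°
wrap2 = π + 2β = 182.3875°

wrap1=177.61_deg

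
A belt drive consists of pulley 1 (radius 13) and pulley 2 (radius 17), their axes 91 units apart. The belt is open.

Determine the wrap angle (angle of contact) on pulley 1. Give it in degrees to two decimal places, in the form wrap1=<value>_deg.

wrap1=174.96_deg

open belt: β = asin((r2−r1)/C) = asin(4/91) = 2.5193°
wrap1 = π − 2β = 174.9614°
wrap2 = π + 2β = 185.0386°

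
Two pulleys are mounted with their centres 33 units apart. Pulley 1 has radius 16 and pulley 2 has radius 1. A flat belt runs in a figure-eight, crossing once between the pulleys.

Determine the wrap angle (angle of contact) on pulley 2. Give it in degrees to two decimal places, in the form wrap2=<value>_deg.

crossed belt: β = asin((r1+r2)/C) = asin(17/33) = 31.0076°
wrap1 = wrap2 = π + 2β = 242.0152°

wrap2=242.02_deg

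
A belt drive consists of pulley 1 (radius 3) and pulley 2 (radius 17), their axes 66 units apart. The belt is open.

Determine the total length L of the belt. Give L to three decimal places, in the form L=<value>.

open belt: β = asin((r2−r1)/C) = asin(14/66) = 12.2467°
wrap1 = π − 2β = 155.5066°
wrap2 = π + 2β = 204.4934°
tangent length = C·cosβ = 64.4981
L = r1·wrap1 + r2·wrap2 + 2·C·cosβ = 3·2.7141 + 17·3.5691 + 2·64.4981 = 197.8128

L=197.813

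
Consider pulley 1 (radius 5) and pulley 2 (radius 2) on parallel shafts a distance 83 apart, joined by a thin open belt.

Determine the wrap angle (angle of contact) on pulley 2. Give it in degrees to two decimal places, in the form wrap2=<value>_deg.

open belt: β = asin((r2−r1)/C) = asin(-3/83) = -2.0714°
wrap1 = π − 2β = 184.1428°
wrap2 = π + 2β = 175.8572°

wrap2=175.86_deg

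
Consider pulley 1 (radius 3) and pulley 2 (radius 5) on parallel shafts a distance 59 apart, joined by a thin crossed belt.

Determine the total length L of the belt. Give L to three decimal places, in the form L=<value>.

crossed belt: β = asin((r1+r2)/C) = asin(8/59) = 7.7929°
wrap1 = wrap2 = π + 2β = 195.5858°
tangent length = C·cosβ = 58.4551
L = (r1+r2)·wrap + 2·C·cosβ = 8·3.4136 + 2·58.4551 = 144.2192

L=144.219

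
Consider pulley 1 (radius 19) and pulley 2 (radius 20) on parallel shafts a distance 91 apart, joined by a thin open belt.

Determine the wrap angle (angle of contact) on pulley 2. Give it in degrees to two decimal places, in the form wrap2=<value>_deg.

open belt: β = asin((r2−r1)/C) = asin(1/91) = 0.6296°
wrap1 = π − 2β = 178.7407°
wrap2 = π + 2β = 181.2593°

wrap2=181.26_deg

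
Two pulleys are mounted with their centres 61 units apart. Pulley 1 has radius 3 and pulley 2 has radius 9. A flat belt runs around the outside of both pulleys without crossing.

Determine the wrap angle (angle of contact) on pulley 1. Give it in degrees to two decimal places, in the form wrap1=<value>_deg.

wrap1=168.71_deg

open belt: β = asin((r2−r1)/C) = asin(6/61) = 5.6448°
wrap1 = π − 2β = 168.7104°
wrap2 = π + 2β = 191.2896°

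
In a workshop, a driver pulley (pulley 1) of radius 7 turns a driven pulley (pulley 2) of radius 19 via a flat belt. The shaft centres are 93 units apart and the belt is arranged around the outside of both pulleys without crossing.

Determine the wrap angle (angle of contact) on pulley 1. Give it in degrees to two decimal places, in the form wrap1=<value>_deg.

wrap1=165.17_deg

open belt: β = asin((r2−r1)/C) = asin(12/93) = 7.4137°
wrap1 = π − 2β = 165.1727°
wrap2 = π + 2β = 194.8273°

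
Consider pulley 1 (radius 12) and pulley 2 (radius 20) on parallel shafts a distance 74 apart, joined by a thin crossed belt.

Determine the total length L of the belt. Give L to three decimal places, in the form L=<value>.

crossed belt: β = asin((r1+r2)/C) = asin(32/74) = 25.6220°
wrap1 = wrap2 = π + 2β = 231.2441°
tangent length = C·cosβ = 66.7233
L = (r1+r2)·wrap + 2·C·cosβ = 32·4.0360 + 2·66.7233 = 262.5977

L=262.598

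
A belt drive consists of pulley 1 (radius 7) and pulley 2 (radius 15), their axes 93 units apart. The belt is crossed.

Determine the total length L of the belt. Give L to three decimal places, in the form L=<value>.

L=260.344

crossed belt: β = asin((r1+r2)/C) = asin(22/93) = 13.6835°
wrap1 = wrap2 = π + 2β = 207.3671°
tangent length = C·cosβ = 90.3604
L = (r1+r2)·wrap + 2·C·cosβ = 22·3.6192 + 2·90.3604 = 260.3440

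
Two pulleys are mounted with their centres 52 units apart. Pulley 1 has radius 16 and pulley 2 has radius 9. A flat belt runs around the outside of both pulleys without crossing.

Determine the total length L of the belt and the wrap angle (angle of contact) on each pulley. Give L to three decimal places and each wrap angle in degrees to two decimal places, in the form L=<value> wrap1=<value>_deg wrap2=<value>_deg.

open belt: β = asin((r2−r1)/C) = asin(-7/52) = -7.7364°
wrap1 = π − 2β = 195.4728°
wrap2 = π + 2β = 164.5272°
tangent length = C·cosβ = 51.5267
L = r1·wrap1 + r2·wrap2 + 2·C·cosβ = 16·3.4116 + 9·2.8715 + 2·51.5267 = 183.4836

L=183.484 wrap1=195.47_deg wrap2=164.53_deg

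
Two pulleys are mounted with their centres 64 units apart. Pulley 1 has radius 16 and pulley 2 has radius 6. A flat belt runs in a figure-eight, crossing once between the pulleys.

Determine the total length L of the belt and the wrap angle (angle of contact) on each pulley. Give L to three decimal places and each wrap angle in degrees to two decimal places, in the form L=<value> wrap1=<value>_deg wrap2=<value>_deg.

L=204.755 wrap1=220.21_deg wrap2=220.21_deg

crossed belt: β = asin((r1+r2)/C) = asin(22/64) = 20.1055°
wrap1 = wrap2 = π + 2β = 220.2110°
tangent length = C·cosβ = 60.0999
L = (r1+r2)·wrap + 2·C·cosβ = 22·3.8434 + 2·60.0999 = 204.7548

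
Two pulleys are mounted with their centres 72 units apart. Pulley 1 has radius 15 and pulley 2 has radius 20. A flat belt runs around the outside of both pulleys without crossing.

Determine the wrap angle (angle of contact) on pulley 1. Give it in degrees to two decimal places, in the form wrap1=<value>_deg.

wrap1=172.04_deg

open belt: β = asin((r2−r1)/C) = asin(5/72) = 3.9821°
wrap1 = π − 2β = 172.0358°
wrap2 = π + 2β = 187.9642°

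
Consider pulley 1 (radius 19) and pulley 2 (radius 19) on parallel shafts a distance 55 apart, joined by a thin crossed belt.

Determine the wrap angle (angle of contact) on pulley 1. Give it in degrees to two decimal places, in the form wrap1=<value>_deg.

wrap1=267.40_deg

crossed belt: β = asin((r1+r2)/C) = asin(38/55) = 43.7021°
wrap1 = wrap2 = π + 2β = 267.4042°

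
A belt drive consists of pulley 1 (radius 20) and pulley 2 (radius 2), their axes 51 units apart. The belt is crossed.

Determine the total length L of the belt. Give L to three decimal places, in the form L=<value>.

L=180.761

crossed belt: β = asin((r1+r2)/C) = asin(22/51) = 25.5547°
wrap1 = wrap2 = π + 2β = 231.1094°
tangent length = C·cosβ = 46.0109
L = (r1+r2)·wrap + 2·C·cosβ = 22·4.0336 + 2·46.0109 = 180.7614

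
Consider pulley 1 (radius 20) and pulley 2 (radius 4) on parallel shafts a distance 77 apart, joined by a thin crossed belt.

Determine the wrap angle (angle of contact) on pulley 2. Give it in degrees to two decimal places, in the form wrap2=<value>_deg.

crossed belt: β = asin((r1+r2)/C) = asin(24/77) = 18.1610°
wrap1 = wrap2 = π + 2β = 216.3220°

wrap2=216.32_deg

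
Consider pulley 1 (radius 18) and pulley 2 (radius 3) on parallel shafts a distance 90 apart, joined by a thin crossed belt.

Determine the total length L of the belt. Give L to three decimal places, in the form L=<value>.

L=250.896

crossed belt: β = asin((r1+r2)/C) = asin(21/90) = 13.4934°
wrap1 = wrap2 = π + 2β = 206.9868°
tangent length = C·cosβ = 87.5157
L = (r1+r2)·wrap + 2·C·cosβ = 21·3.6126 + 2·87.5157 = 250.8960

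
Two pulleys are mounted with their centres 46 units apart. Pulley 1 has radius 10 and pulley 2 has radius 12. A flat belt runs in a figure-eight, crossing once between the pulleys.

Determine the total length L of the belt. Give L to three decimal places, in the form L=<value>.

crossed belt: β = asin((r1+r2)/C) = asin(22/46) = 28.5719°
wrap1 = wrap2 = π + 2β = 237.1438°
tangent length = C·cosβ = 40.3980
L = (r1+r2)·wrap + 2·C·cosβ = 22·4.1389 + 2·40.3980 = 171.8527

L=171.853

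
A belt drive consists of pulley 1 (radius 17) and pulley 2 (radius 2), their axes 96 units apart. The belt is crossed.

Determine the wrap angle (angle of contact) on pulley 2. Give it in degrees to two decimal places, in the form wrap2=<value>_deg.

wrap2=202.83_deg

crossed belt: β = asin((r1+r2)/C) = asin(19/96) = 11.4152°
wrap1 = wrap2 = π + 2β = 202.8303°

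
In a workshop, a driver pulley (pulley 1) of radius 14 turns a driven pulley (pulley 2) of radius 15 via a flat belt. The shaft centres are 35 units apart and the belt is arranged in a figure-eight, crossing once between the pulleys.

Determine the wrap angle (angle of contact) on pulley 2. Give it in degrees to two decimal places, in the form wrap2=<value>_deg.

wrap2=291.90_deg

crossed belt: β = asin((r1+r2)/C) = asin(29/35) = 55.9523°
wrap1 = wrap2 = π + 2β = 291.9045°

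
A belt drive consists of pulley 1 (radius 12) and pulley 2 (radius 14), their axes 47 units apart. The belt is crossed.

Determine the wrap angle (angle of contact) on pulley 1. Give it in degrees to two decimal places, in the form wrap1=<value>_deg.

wrap1=247.17_deg

crossed belt: β = asin((r1+r2)/C) = asin(26/47) = 33.5862°
wrap1 = wrap2 = π + 2β = 247.1725°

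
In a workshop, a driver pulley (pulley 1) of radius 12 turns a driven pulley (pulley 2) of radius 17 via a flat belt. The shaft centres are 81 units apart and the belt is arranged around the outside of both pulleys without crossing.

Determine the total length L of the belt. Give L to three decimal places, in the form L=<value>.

open belt: β = asin((r2−r1)/C) = asin(5/81) = 3.5390°
wrap1 = π − 2β = 172.9219°
wrap2 = π + 2β = 187.0781°
tangent length = C·cosβ = 80.8455
L = r1·wrap1 + r2·wrap2 + 2·C·cosβ = 12·3.0181 + 17·3.2651 + 2·80.8455 = 253.4149

L=253.415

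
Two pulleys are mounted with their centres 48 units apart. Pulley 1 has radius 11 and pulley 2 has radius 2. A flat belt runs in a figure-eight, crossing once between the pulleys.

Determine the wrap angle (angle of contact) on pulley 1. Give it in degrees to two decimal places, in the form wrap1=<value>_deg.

wrap1=211.43_deg

crossed belt: β = asin((r1+r2)/C) = asin(13/48) = 15.7139°
wrap1 = wrap2 = π + 2β = 211.4277°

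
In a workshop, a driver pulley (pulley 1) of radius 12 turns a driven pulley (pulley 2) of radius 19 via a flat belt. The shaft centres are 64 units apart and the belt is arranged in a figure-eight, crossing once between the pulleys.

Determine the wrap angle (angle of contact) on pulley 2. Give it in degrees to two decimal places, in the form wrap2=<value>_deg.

crossed belt: β = asin((r1+r2)/C) = asin(31/64) = 28.9715°
wrap1 = wrap2 = π + 2β = 237.9431°

wrap2=237.94_deg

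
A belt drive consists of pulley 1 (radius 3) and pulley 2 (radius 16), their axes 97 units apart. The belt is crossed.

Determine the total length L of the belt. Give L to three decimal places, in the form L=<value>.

crossed belt: β = asin((r1+r2)/C) = asin(19/97) = 11.2959°
wrap1 = wrap2 = π + 2β = 202.5918°
tangent length = C·cosβ = 95.1210
L = (r1+r2)·wrap + 2·C·cosβ = 19·3.5359 + 2·95.1210 = 257.4239

L=257.424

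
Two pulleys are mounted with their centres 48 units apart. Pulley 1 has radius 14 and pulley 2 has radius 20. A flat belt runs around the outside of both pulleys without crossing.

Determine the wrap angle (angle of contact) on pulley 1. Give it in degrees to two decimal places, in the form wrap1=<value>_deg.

wrap1=165.64_deg

open belt: β = asin((r2−r1)/C) = asin(6/48) = 7.1808°
wrap1 = π − 2β = 165.6385°
wrap2 = π + 2β = 194.3615°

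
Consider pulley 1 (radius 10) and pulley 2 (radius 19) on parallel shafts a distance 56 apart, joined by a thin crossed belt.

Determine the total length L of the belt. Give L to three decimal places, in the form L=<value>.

crossed belt: β = asin((r1+r2)/C) = asin(29/56) = 31.1886°
wrap1 = wrap2 = π + 2β = 242.3772°
tangent length = C·cosβ = 47.9062
L = (r1+r2)·wrap + 2·C·cosβ = 29·4.2303 + 2·47.9062 = 218.4905

L=218.490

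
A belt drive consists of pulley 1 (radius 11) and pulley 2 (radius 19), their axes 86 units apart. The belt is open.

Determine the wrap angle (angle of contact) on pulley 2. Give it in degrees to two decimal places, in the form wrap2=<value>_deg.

wrap2=190.68_deg

open belt: β = asin((r2−r1)/C) = asin(8/86) = 5.3376°
wrap1 = π − 2β = 169.3249°
wrap2 = π + 2β = 190.6751°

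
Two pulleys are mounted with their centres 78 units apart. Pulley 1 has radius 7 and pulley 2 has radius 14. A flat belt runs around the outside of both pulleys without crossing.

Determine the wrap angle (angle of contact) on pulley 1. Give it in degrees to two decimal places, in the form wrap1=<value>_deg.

open belt: β = asin((r2−r1)/C) = asin(7/78) = 5.1489°
wrap1 = π − 2β = 169.7023°
wrap2 = π + 2β = 190.2977°

wrap1=169.70_deg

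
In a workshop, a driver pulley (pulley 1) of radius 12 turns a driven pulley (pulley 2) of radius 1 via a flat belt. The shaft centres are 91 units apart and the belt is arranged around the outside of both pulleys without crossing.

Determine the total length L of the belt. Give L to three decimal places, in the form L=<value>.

open belt: β = asin((r2−r1)/C) = asin(-11/91) = -6.9428°
wrap1 = π − 2β = 193.8857°
wrap2 = π + 2β = 166.1143°
tangent length = C·cosβ = 90.3327
L = r1·wrap1 + r2·wrap2 + 2·C·cosβ = 12·3.3839 + 1·2.8992 + 2·90.3327 = 224.1720

L=224.172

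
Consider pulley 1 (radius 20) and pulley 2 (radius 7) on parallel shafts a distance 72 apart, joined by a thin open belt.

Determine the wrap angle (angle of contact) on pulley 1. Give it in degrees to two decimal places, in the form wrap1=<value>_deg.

open belt: β = asin((r2−r1)/C) = asin(-13/72) = -10.4021°
wrap1 = π − 2β = 200.8042°
wrap2 = π + 2β = 159.1958°

wrap1=200.80_deg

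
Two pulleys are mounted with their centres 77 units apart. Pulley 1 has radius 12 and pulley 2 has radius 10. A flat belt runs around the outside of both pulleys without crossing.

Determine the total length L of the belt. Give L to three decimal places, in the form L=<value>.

L=223.167

open belt: β = asin((r2−r1)/C) = asin(-2/77) = -1.4884°
wrap1 = π − 2β = 182.9767°
wrap2 = π + 2β = 177.0233°
tangent length = C·cosβ = 76.9740
L = r1·wrap1 + r2·wrap2 + 2·C·cosβ = 12·3.1935 + 10·3.0896 + 2·76.9740 = 223.1670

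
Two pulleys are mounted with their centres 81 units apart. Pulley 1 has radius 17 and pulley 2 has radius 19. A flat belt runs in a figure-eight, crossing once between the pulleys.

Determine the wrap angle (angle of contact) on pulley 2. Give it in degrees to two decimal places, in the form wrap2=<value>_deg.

crossed belt: β = asin((r1+r2)/C) = asin(36/81) = 26.3878°
wrap1 = wrap2 = π + 2β = 232.7756°

wrap2=232.78_deg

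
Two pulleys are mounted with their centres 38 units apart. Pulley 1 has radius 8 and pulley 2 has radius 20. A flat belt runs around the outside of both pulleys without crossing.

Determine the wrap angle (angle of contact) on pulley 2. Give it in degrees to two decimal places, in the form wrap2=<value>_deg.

open belt: β = asin((r2−r1)/C) = asin(12/38) = 18.4085°
wrap1 = π − 2β = 143.1830°
wrap2 = π + 2β = 216.8170°

wrap2=216.82_deg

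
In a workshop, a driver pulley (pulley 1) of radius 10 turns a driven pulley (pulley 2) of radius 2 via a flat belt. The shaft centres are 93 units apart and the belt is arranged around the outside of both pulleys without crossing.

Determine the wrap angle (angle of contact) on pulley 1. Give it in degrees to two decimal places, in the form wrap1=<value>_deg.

open belt: β = asin((r2−r1)/C) = asin(-8/93) = -4.9348°
wrap1 = π − 2β = 189.8695°
wrap2 = π + 2β = 170.1305°

wrap1=189.87_deg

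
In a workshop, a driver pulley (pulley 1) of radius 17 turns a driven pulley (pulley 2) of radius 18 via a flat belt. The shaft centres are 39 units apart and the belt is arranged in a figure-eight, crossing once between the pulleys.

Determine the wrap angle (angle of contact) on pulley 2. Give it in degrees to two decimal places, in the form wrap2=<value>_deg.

wrap2=307.65_deg

crossed belt: β = asin((r1+r2)/C) = asin(35/39) = 63.8230°
wrap1 = wrap2 = π + 2β = 307.6461°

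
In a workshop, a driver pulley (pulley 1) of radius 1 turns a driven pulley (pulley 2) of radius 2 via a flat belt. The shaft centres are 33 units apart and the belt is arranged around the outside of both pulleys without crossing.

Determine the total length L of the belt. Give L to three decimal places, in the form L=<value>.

L=75.455

open belt: β = asin((r2−r1)/C) = asin(1/33) = 1.7365°
wrap1 = π − 2β = 176.5270°
wrap2 = π + 2β = 183.4730°
tangent length = C·cosβ = 32.9848
L = r1·wrap1 + r2·wrap2 + 2·C·cosβ = 1·3.0810 + 2·3.2022 + 2·32.9848 = 75.4551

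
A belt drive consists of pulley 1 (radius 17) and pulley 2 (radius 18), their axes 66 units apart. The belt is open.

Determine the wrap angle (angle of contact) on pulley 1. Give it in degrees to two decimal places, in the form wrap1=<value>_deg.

wrap1=178.26_deg

open belt: β = asin((r2−r1)/C) = asin(1/66) = 0.8682°
wrap1 = π − 2β = 178.2637°
wrap2 = π + 2β = 181.7363°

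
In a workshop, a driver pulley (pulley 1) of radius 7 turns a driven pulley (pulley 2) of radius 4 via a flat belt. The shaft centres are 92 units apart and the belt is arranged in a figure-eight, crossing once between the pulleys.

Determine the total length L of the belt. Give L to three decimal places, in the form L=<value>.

crossed belt: β = asin((r1+r2)/C) = asin(11/92) = 6.8670°
wrap1 = wrap2 = π + 2β = 193.7340°
tangent length = C·cosβ = 91.3400
L = (r1+r2)·wrap + 2·C·cosβ = 11·3.3813 + 2·91.3400 = 219.8743

L=219.874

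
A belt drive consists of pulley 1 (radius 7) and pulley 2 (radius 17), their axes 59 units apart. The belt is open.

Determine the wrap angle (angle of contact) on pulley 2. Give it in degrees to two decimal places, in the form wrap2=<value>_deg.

wrap2=199.52_deg

open belt: β = asin((r2−r1)/C) = asin(10/59) = 9.7583°
wrap1 = π − 2β = 160.4835°
wrap2 = π + 2β = 199.5165°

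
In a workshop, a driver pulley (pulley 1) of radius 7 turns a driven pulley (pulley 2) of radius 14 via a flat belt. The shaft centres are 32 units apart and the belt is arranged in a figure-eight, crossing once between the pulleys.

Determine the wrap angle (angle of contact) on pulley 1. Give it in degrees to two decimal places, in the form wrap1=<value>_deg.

crossed belt: β = asin((r1+r2)/C) = asin(21/32) = 41.0145°
wrap1 = wrap2 = π + 2β = 262.0290°

wrap1=262.03_deg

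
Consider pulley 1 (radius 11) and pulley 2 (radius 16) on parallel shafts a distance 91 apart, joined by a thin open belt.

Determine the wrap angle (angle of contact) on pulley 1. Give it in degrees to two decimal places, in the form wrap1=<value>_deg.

open belt: β = asin((r2−r1)/C) = asin(5/91) = 3.1497°
wrap1 = π − 2β = 173.7006°
wrap2 = π + 2β = 186.2994°

wrap1=173.70_deg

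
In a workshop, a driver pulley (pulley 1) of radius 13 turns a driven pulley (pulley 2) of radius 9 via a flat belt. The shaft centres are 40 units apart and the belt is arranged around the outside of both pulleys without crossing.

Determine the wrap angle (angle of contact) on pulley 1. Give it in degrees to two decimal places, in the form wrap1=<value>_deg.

wrap1=191.48_deg

open belt: β = asin((r2−r1)/C) = asin(-4/40) = -5.7392°
wrap1 = π − 2β = 191.4783°
wrap2 = π + 2β = 168.5217°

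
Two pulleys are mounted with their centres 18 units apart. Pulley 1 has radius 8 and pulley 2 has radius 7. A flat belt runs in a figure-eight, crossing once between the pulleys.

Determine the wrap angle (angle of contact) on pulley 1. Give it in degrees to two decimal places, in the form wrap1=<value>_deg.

wrap1=292.89_deg

crossed belt: β = asin((r1+r2)/C) = asin(15/18) = 56.4427°
wrap1 = wrap2 = π + 2β = 292.8854°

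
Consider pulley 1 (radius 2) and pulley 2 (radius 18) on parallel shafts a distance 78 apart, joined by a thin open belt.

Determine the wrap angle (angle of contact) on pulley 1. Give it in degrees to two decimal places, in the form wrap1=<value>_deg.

open belt: β = asin((r2−r1)/C) = asin(16/78) = 11.8370°
wrap1 = π − 2β = 156.3260°
wrap2 = π + 2β = 203.6740°

wrap1=156.33_deg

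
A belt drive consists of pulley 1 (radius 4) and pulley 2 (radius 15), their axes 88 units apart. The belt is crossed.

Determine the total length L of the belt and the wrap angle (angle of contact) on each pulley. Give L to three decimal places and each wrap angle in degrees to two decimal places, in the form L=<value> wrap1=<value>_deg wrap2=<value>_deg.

L=239.809 wrap1=204.94_deg wrap2=204.94_deg

crossed belt: β = asin((r1+r2)/C) = asin(19/88) = 12.4689°
wrap1 = wrap2 = π + 2β = 204.9377°
tangent length = C·cosβ = 85.9244
L = (r1+r2)·wrap + 2·C·cosβ = 19·3.5768 + 2·85.9244 = 239.8087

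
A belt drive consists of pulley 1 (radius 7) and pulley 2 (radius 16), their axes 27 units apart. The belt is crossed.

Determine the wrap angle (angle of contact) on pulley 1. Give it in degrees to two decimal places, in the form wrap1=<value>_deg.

crossed belt: β = asin((r1+r2)/C) = asin(23/27) = 58.4137°
wrap1 = wrap2 = π + 2β = 296.8273°

wrap1=296.83_deg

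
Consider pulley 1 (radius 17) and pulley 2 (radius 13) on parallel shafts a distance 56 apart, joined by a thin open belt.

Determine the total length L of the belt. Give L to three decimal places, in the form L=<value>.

open belt: β = asin((r2−r1)/C) = asin(-4/56) = -4.0960°
wrap1 = π − 2β = 188.1921°
wrap2 = π + 2β = 171.8079°
tangent length = C·cosβ = 55.8570
L = r1·wrap1 + r2·wrap2 + 2·C·cosβ = 17·3.2846 + 13·2.9986 + 2·55.8570 = 206.5336

L=206.534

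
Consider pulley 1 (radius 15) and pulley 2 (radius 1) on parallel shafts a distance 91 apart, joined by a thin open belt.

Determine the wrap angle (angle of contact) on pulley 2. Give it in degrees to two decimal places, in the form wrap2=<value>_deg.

wrap2=162.30_deg

open belt: β = asin((r2−r1)/C) = asin(-14/91) = -8.8499°
wrap1 = π − 2β = 197.6998°
wrap2 = π + 2β = 162.3002°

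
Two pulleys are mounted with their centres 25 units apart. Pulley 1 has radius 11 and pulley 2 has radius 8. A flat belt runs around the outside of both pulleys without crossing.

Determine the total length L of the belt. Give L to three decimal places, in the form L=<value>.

L=110.051

open belt: β = asin((r2−r1)/C) = asin(-3/25) = -6.8921°
wrap1 = π − 2β = 193.7842°
wrap2 = π + 2β = 166.2158°
tangent length = C·cosβ = 24.8193
L = r1·wrap1 + r2·wrap2 + 2·C·cosβ = 11·3.3822 + 8·2.9010 + 2·24.8193 = 110.0507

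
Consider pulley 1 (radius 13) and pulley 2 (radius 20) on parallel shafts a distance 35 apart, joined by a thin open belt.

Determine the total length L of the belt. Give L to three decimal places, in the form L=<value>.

open belt: β = asin((r2−r1)/C) = asin(7/35) = 11.5370°
wrap1 = π − 2β = 156.9261°
wrap2 = π + 2β = 203.0739°
tangent length = C·cosβ = 34.2929
L = r1·wrap1 + r2·wrap2 + 2·C·cosβ = 13·2.7389 + 20·3.5443 + 2·34.2929 = 175.0773

L=175.077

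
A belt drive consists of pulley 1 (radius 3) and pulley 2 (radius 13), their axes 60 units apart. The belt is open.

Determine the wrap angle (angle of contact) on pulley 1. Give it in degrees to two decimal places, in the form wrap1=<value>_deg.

wrap1=160.81_deg

open belt: β = asin((r2−r1)/C) = asin(10/60) = 9.5941°
wrap1 = π − 2β = 160.8119°
wrap2 = π + 2β = 199.1881°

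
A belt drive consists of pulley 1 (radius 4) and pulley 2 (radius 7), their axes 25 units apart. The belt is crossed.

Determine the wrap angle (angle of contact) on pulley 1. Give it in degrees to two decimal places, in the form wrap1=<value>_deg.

crossed belt: β = asin((r1+r2)/C) = asin(11/25) = 26.1039°
wrap1 = wrap2 = π + 2β = 232.2078°

wrap1=232.21_deg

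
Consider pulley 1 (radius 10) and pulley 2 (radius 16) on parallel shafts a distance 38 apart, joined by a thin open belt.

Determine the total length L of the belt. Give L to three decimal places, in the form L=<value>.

open belt: β = asin((r2−r1)/C) = asin(6/38) = 9.0847°
wrap1 = π − 2β = 161.8306°
wrap2 = π + 2β = 198.1694°
tangent length = C·cosβ = 37.5233
L = r1·wrap1 + r2·wrap2 + 2·C·cosβ = 10·2.8245 + 16·3.4587 + 2·37.5233 = 158.6308

L=158.631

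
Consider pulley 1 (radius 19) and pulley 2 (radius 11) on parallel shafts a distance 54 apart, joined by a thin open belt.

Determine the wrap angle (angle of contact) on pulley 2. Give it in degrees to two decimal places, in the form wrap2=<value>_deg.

wrap2=162.96_deg

open belt: β = asin((r2−r1)/C) = asin(-8/54) = -8.5196°
wrap1 = π − 2β = 197.0392°
wrap2 = π + 2β = 162.9608°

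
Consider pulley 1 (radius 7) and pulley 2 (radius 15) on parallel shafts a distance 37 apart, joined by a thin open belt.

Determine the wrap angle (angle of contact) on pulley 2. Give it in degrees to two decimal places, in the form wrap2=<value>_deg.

open belt: β = asin((r2−r1)/C) = asin(8/37) = 12.4869°
wrap1 = π − 2β = 155.0262°
wrap2 = π + 2β = 204.9738°

wrap2=204.97_deg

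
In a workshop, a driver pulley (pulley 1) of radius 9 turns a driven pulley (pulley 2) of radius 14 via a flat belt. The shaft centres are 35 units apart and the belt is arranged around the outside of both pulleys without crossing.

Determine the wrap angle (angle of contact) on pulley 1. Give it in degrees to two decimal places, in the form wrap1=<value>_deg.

open belt: β = asin((r2−r1)/C) = asin(5/35) = 8.2132°
wrap1 = π − 2β = 163.5736°
wrap2 = π + 2β = 196.4264°

wrap1=163.57_deg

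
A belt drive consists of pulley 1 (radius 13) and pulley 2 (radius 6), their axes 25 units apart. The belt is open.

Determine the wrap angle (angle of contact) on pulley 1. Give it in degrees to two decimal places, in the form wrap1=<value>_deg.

open belt: β = asin((r2−r1)/C) = asin(-7/25) = -16.2602°
wrap1 = π − 2β = 212.5204°
wrap2 = π + 2β = 147.4796°

wrap1=212.52_deg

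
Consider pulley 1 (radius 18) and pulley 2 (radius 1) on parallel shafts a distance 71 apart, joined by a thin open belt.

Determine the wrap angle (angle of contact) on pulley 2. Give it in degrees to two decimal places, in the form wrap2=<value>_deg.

wrap2=152.29_deg

open belt: β = asin((r2−r1)/C) = asin(-17/71) = -13.8533°
wrap1 = π − 2β = 207.7066°
wrap2 = π + 2β = 152.2934°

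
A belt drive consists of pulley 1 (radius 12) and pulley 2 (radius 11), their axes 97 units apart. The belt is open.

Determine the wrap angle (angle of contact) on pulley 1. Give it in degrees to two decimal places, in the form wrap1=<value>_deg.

open belt: β = asin((r2−r1)/C) = asin(-1/97) = -0.5907°
wrap1 = π − 2β = 181.1814°
wrap2 = π + 2β = 178.8186°

wrap1=181.18_deg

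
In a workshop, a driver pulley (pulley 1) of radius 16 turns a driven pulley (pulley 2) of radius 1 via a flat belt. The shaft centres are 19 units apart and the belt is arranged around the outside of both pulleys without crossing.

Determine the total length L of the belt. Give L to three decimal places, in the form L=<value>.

L=104.029

open belt: β = asin((r2−r1)/C) = asin(-15/19) = -52.1364°
wrap1 = π − 2β = 284.2727°
wrap2 = π + 2β = 75.7273°
tangent length = C·cosβ = 11.6619
L = r1·wrap1 + r2·wrap2 + 2·C·cosβ = 16·4.9615 + 1·1.3217 + 2·11.6619 = 104.0294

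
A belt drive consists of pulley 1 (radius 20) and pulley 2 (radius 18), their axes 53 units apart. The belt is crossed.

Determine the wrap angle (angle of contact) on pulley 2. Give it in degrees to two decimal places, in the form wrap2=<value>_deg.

wrap2=271.61_deg

crossed belt: β = asin((r1+r2)/C) = asin(38/53) = 45.8058°
wrap1 = wrap2 = π + 2β = 271.6116°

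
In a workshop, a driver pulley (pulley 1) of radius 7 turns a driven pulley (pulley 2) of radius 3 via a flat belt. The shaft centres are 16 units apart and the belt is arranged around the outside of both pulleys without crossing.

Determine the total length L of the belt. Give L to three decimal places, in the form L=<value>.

open belt: β = asin((r2−r1)/C) = asin(-4/16) = -14.4775°
wrap1 = π − 2β = 208.9550°
wrap2 = π + 2β = 151.0450°
tangent length = C·cosβ = 15.4919
L = r1·wrap1 + r2·wrap2 + 2·C·cosβ = 7·3.6470 + 3·2.6362 + 2·15.4919 = 64.4212

L=64.421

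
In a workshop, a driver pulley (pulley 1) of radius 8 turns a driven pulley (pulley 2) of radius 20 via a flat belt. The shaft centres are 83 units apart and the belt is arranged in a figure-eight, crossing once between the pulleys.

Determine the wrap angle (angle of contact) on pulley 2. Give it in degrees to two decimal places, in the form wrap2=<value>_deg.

crossed belt: β = asin((r1+r2)/C) = asin(28/83) = 19.7155°
wrap1 = wrap2 = π + 2β = 219.4309°

wrap2=219.43_deg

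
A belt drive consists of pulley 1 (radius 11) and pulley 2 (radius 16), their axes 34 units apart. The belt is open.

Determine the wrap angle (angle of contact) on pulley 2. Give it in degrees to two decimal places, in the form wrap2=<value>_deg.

open belt: β = asin((r2−r1)/C) = asin(5/34) = 8.4565°
wrap1 = π − 2β = 163.0870°
wrap2 = π + 2β = 196.9130°

wrap2=196.91_deg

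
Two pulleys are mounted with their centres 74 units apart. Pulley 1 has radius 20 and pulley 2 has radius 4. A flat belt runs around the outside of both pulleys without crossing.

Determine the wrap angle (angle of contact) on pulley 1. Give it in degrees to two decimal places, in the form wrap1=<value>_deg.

open belt: β = asin((r2−r1)/C) = asin(-16/74) = -12.4869°
wrap1 = π − 2β = 204.9738°
wrap2 = π + 2β = 155.0262°

wrap1=204.97_deg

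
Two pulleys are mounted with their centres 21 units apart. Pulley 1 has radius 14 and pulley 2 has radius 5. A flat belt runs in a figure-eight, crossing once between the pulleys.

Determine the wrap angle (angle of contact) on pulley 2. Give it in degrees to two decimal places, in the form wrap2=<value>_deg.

wrap2=309.58_deg

crossed belt: β = asin((r1+r2)/C) = asin(19/21) = 64.7912°
wrap1 = wrap2 = π + 2β = 309.5825°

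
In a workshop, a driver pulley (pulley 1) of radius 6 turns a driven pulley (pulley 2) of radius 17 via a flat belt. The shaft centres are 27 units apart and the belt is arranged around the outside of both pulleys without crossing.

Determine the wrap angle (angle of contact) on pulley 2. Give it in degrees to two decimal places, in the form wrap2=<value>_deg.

open belt: β = asin((r2−r1)/C) = asin(11/27) = 24.0421°
wrap1 = π − 2β = 131.9158°
wrap2 = π + 2β = 228.0842°

wrap2=228.08_deg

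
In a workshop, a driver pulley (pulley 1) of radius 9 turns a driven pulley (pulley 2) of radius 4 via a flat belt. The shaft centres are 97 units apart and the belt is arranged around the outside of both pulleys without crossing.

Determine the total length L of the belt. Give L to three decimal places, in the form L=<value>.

open belt: β = asin((r2−r1)/C) = asin(-5/97) = -2.9547°
wrap1 = π − 2β = 185.9094°
wrap2 = π + 2β = 174.0906°
tangent length = C·cosβ = 96.8710
L = r1·wrap1 + r2·wrap2 + 2·C·cosβ = 9·3.2447 + 4·3.0385 + 2·96.8710 = 235.0985

L=235.098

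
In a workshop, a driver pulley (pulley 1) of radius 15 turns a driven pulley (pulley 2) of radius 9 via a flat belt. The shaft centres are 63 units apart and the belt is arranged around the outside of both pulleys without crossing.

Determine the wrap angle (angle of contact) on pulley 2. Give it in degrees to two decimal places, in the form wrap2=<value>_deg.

wrap2=169.07_deg

open belt: β = asin((r2−r1)/C) = asin(-6/63) = -5.4650°
wrap1 = π − 2β = 190.9300°
wrap2 = π + 2β = 169.0700°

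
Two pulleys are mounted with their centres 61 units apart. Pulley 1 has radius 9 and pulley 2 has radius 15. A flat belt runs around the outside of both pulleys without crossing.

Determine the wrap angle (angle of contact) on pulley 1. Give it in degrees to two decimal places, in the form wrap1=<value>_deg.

open belt: β = asin((r2−r1)/C) = asin(6/61) = 5.6448°
wrap1 = π − 2β = 168.7104°
wrap2 = π + 2β = 191.2896°

wrap1=168.71_deg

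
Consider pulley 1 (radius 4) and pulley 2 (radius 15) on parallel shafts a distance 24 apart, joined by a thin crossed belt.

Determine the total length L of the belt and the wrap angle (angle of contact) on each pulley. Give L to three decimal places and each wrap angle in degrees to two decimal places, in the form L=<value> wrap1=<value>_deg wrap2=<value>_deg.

crossed belt: β = asin((r1+r2)/C) = asin(19/24) = 52.3415°
wrap1 = wrap2 = π + 2β = 284.6831°
tangent length = C·cosβ = 14.6629
L = (r1+r2)·wrap + 2·C·cosβ = 19·4.9687 + 2·14.6629 = 123.7302

L=123.730 wrap1=284.68_deg wrap2=284.68_deg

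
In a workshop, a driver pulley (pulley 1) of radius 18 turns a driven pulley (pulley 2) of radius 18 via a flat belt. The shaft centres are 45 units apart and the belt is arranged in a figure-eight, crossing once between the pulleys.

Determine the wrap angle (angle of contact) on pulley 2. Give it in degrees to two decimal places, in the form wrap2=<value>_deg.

crossed belt: β = asin((r1+r2)/C) = asin(36/45) = 53.1301°
wrap1 = wrap2 = π + 2β = 286.2602°

wrap2=286.26_deg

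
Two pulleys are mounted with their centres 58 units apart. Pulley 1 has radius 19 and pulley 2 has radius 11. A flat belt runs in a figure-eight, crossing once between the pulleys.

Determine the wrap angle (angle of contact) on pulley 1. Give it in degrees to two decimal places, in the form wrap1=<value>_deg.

crossed belt: β = asin((r1+r2)/C) = asin(30/58) = 31.1474°
wrap1 = wrap2 = π + 2β = 242.2948°

wrap1=242.29_deg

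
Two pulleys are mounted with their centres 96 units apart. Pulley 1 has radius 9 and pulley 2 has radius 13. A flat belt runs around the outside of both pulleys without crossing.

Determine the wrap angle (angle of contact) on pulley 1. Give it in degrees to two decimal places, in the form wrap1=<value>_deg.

open belt: β = asin((r2−r1)/C) = asin(4/96) = 2.3880°
wrap1 = π − 2β = 175.2240°
wrap2 = π + 2β = 184.7760°

wrap1=175.22_deg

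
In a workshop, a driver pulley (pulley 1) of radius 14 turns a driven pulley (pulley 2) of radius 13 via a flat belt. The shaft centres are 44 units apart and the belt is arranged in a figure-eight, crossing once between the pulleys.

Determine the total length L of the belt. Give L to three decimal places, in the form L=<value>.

L=189.982

crossed belt: β = asin((r1+r2)/C) = asin(27/44) = 37.8529°
wrap1 = wrap2 = π + 2β = 255.7058°
tangent length = C·cosβ = 34.7419
L = (r1+r2)·wrap + 2·C·cosβ = 27·4.4629 + 2·34.7419 = 189.9823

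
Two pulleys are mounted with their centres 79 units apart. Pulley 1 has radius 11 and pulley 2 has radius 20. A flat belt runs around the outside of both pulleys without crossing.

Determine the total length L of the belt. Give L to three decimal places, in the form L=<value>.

open belt: β = asin((r2−r1)/C) = asin(9/79) = 6.5416°
wrap1 = π − 2β = 166.9169°
wrap2 = π + 2β = 193.0831°
tangent length = C·cosβ = 78.4857
L = r1·wrap1 + r2·wrap2 + 2·C·cosβ = 11·2.9132 + 20·3.3699 + 2·78.4857 = 256.4158

L=256.416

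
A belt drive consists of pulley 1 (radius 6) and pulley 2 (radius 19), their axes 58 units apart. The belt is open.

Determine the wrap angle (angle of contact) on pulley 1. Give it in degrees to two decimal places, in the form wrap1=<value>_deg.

wrap1=154.10_deg

open belt: β = asin((r2−r1)/C) = asin(13/58) = 12.9522°
wrap1 = π − 2β = 154.0956°
wrap2 = π + 2β = 205.9044°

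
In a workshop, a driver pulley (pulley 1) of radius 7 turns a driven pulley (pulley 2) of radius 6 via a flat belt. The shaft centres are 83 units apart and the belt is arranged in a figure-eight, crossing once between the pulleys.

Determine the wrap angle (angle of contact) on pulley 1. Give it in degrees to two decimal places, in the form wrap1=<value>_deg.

crossed belt: β = asin((r1+r2)/C) = asin(13/83) = 9.0111°
wrap1 = wrap2 = π + 2β = 198.0223°

wrap1=198.02_deg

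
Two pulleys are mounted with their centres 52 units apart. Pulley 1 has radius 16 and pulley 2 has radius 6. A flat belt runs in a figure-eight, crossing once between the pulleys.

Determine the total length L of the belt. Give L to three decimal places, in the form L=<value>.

crossed belt: β = asin((r1+r2)/C) = asin(22/52) = 25.0290°
wrap1 = wrap2 = π + 2β = 230.0580°
tangent length = C·cosβ = 47.1169
L = (r1+r2)·wrap + 2·C·cosβ = 22·4.0153 + 2·47.1169 = 182.5697

L=182.570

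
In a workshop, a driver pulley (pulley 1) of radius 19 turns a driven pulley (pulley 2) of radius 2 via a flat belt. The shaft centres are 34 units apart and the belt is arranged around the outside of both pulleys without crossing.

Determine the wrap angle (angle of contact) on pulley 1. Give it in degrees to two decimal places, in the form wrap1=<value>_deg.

open belt: β = asin((r2−r1)/C) = asin(-17/34) = -30.0000°
wrap1 = π − 2β = 240.0000°
wrap2 = π + 2β = 120.0000°

wrap1=240.00_deg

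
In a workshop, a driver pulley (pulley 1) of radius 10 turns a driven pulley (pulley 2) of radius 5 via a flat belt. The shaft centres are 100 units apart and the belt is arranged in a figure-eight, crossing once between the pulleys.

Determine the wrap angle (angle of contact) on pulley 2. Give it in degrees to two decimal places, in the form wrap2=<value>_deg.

crossed belt: β = asin((r1+r2)/C) = asin(15/100) = 8.6269°
wrap1 = wrap2 = π + 2β = 197.2539°

wrap2=197.25_deg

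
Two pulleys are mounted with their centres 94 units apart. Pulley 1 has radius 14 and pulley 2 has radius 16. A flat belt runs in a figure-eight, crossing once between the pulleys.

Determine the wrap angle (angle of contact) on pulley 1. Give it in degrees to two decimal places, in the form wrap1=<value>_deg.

crossed belt: β = asin((r1+r2)/C) = asin(30/94) = 18.6115°
wrap1 = wrap2 = π + 2β = 217.2229°

wrap1=217.22_deg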